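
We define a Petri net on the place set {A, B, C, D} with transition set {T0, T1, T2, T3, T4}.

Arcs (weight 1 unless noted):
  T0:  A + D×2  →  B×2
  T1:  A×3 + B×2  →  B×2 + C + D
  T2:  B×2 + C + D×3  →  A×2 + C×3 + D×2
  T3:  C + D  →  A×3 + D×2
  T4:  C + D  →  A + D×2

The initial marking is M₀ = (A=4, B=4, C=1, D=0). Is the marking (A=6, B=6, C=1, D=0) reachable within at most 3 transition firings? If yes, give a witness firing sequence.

depth 0: 1 marking
depth 1: 2 markings reached so far
depth 2: 4 markings reached so far
depth 3: 10 markings reached so far
target is not among the 10 markings reachable within 3 steps

NO — not reachable within 3 firings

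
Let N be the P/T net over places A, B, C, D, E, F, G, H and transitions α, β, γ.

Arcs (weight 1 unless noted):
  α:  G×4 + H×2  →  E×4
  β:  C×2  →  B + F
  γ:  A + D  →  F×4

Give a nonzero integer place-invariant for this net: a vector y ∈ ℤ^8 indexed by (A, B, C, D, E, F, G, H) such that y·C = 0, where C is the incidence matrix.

Incidence matrix C (rows=places, cols=transitions):
        α    β    γ
    A   0    0   -1
    B   0    1    0
    C   0   -2    0
    D   0    0   -1
    E   4    0    0
    F   0    1    4
    G  -4    0    0
    H  -2    0    0

Candidate y = [0, 2, 1, 0, 0, 0, 0, 0]; check y·C column-wise:
  col α: 2·0 + 1·0 + 0·4 + 0·-4 + 0·-2 = 0
  col β: 2·1 + 1·-2 + 0·1 = 0
  col γ: 0·-1 + 2·0 + 1·0 + 0·-1 + 0·4 = 0

y = (A:0, B:2, C:1, D:0, E:0, F:0, G:0, H:0)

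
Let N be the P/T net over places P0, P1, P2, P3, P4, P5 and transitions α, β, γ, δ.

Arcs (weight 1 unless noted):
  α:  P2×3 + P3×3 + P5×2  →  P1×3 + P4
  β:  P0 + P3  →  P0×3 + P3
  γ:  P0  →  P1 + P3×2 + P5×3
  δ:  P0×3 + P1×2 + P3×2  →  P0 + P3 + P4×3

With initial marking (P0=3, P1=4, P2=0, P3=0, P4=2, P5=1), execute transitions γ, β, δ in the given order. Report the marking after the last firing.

step 1: fire γ:  (P0=3, P1=4, P2=0, P3=0, P4=2, P5=1) → (P0=2, P1=5, P2=0, P3=2, P4=2, P5=4)
step 2: fire β:  (P0=2, P1=5, P2=0, P3=2, P4=2, P5=4) → (P0=4, P1=5, P2=0, P3=2, P4=2, P5=4)
step 3: fire δ:  (P0=4, P1=5, P2=0, P3=2, P4=2, P5=4) → (P0=2, P1=3, P2=0, P3=1, P4=5, P5=4)

(P0=2, P1=3, P2=0, P3=1, P4=5, P5=4)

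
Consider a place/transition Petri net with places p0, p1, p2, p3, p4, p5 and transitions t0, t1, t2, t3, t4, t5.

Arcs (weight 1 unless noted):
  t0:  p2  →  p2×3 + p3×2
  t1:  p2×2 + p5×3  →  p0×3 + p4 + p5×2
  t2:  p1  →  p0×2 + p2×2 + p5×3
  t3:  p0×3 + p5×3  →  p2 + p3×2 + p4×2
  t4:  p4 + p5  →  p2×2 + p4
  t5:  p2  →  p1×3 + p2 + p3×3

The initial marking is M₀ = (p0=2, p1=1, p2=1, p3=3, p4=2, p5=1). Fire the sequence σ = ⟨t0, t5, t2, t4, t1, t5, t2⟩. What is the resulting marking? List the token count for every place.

(p0=9, p1=5, p2=7, p3=11, p4=3, p5=5)

step 1: fire t0:  (p0=2, p1=1, p2=1, p3=3, p4=2, p5=1) → (p0=2, p1=1, p2=3, p3=5, p4=2, p5=1)
step 2: fire t5:  (p0=2, p1=1, p2=3, p3=5, p4=2, p5=1) → (p0=2, p1=4, p2=3, p3=8, p4=2, p5=1)
step 3: fire t2:  (p0=2, p1=4, p2=3, p3=8, p4=2, p5=1) → (p0=4, p1=3, p2=5, p3=8, p4=2, p5=4)
step 4: fire t4:  (p0=4, p1=3, p2=5, p3=8, p4=2, p5=4) → (p0=4, p1=3, p2=7, p3=8, p4=2, p5=3)
step 5: fire t1:  (p0=4, p1=3, p2=7, p3=8, p4=2, p5=3) → (p0=7, p1=3, p2=5, p3=8, p4=3, p5=2)
step 6: fire t5:  (p0=7, p1=3, p2=5, p3=8, p4=3, p5=2) → (p0=7, p1=6, p2=5, p3=11, p4=3, p5=2)
step 7: fire t2:  (p0=7, p1=6, p2=5, p3=11, p4=3, p5=2) → (p0=9, p1=5, p2=7, p3=11, p4=3, p5=5)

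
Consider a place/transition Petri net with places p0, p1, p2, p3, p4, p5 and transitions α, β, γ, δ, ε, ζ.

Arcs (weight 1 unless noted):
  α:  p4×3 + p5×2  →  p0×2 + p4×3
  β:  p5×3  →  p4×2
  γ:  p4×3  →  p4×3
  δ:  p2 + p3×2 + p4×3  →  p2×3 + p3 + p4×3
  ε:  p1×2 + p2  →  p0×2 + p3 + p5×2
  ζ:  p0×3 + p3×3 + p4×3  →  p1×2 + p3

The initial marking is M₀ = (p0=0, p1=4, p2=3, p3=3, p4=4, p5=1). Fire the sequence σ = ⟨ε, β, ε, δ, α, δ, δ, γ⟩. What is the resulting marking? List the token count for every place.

step 1: fire ε:  (p0=0, p1=4, p2=3, p3=3, p4=4, p5=1) → (p0=2, p1=2, p2=2, p3=4, p4=4, p5=3)
step 2: fire β:  (p0=2, p1=2, p2=2, p3=4, p4=4, p5=3) → (p0=2, p1=2, p2=2, p3=4, p4=6, p5=0)
step 3: fire ε:  (p0=2, p1=2, p2=2, p3=4, p4=6, p5=0) → (p0=4, p1=0, p2=1, p3=5, p4=6, p5=2)
step 4: fire δ:  (p0=4, p1=0, p2=1, p3=5, p4=6, p5=2) → (p0=4, p1=0, p2=3, p3=4, p4=6, p5=2)
step 5: fire α:  (p0=4, p1=0, p2=3, p3=4, p4=6, p5=2) → (p0=6, p1=0, p2=3, p3=4, p4=6, p5=0)
step 6: fire δ:  (p0=6, p1=0, p2=3, p3=4, p4=6, p5=0) → (p0=6, p1=0, p2=5, p3=3, p4=6, p5=0)
step 7: fire δ:  (p0=6, p1=0, p2=5, p3=3, p4=6, p5=0) → (p0=6, p1=0, p2=7, p3=2, p4=6, p5=0)
step 8: fire γ:  (p0=6, p1=0, p2=7, p3=2, p4=6, p5=0) → (p0=6, p1=0, p2=7, p3=2, p4=6, p5=0)

(p0=6, p1=0, p2=7, p3=2, p4=6, p5=0)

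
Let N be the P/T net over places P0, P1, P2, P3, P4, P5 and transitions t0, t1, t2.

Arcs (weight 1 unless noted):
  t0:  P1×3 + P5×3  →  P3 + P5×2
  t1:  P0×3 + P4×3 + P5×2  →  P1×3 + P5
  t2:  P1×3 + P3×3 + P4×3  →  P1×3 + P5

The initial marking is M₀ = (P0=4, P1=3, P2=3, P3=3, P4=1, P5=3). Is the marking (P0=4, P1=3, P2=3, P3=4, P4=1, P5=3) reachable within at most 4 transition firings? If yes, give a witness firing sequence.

depth 0: 1 marking
depth 1: 2 markings reached so far
depth 2: 2 markings reached so far
(frontier empty at depth 2; search complete)
target is not among the 2 markings reachable within 4 steps

NO — not reachable within 4 firings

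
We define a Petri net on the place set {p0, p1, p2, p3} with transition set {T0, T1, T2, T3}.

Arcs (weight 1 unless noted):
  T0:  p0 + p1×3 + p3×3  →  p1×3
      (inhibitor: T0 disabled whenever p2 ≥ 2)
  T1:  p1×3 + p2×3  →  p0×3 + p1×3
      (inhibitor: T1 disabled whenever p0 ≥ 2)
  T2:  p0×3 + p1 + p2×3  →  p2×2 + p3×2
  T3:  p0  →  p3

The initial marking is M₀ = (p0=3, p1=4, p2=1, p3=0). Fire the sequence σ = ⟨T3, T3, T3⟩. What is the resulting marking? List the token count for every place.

(p0=0, p1=4, p2=1, p3=3)

step 1: fire T3:  (p0=3, p1=4, p2=1, p3=0) → (p0=2, p1=4, p2=1, p3=1)
step 2: fire T3:  (p0=2, p1=4, p2=1, p3=1) → (p0=1, p1=4, p2=1, p3=2)
step 3: fire T3:  (p0=1, p1=4, p2=1, p3=2) → (p0=0, p1=4, p2=1, p3=3)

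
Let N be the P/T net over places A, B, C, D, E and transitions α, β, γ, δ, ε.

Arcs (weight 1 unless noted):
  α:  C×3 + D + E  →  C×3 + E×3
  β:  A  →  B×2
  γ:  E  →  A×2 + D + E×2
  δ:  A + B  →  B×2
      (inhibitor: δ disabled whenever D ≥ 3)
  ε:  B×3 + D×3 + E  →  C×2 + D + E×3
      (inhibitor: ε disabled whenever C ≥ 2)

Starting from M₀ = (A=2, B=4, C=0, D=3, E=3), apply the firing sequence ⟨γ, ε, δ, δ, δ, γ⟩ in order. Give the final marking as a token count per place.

step 1: fire γ:  (A=2, B=4, C=0, D=3, E=3) → (A=4, B=4, C=0, D=4, E=4)
step 2: fire ε:  (A=4, B=4, C=0, D=4, E=4) → (A=4, B=1, C=2, D=2, E=6)
step 3: fire δ:  (A=4, B=1, C=2, D=2, E=6) → (A=3, B=2, C=2, D=2, E=6)
step 4: fire δ:  (A=3, B=2, C=2, D=2, E=6) → (A=2, B=3, C=2, D=2, E=6)
step 5: fire δ:  (A=2, B=3, C=2, D=2, E=6) → (A=1, B=4, C=2, D=2, E=6)
step 6: fire γ:  (A=1, B=4, C=2, D=2, E=6) → (A=3, B=4, C=2, D=3, E=7)

(A=3, B=4, C=2, D=3, E=7)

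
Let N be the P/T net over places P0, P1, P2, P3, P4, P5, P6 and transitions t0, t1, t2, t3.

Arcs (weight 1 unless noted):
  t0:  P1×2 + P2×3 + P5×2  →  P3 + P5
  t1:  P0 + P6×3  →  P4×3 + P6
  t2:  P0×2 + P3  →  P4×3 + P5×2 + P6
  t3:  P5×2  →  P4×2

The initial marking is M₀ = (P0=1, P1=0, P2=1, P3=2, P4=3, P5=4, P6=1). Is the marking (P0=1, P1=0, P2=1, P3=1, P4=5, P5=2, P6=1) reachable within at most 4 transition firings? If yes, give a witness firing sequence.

depth 0: 1 marking
depth 1: 2 markings reached so far
depth 2: 3 markings reached so far
depth 3: 3 markings reached so far
(frontier empty at depth 3; search complete)
target is not among the 3 markings reachable within 4 steps

NO — not reachable within 4 firings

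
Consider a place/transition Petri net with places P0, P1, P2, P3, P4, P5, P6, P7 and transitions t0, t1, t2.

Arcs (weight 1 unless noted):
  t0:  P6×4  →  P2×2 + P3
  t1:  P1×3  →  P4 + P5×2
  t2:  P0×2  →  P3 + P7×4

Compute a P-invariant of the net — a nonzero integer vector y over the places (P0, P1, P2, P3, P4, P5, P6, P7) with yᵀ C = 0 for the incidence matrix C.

y = (P0:1, P1:0, P2:-1, P3:2, P4:0, P5:0, P6:0, P7:0)

Incidence matrix C (rows=places, cols=transitions):
       t0   t1   t2
   P0   0    0   -2
   P1   0   -3    0
   P2   2    0    0
   P3   1    0    1
   P4   0    1    0
   P5   0    2    0
   P6  -4    0    0
   P7   0    0    4

Candidate y = [1, 0, -1, 2, 0, 0, 0, 0]; check y·C column-wise:
  col t0: 1·0 + -1·2 + 2·1 + 0·-4 = 0
  col t1: 1·0 + 0·-3 + -1·0 + 2·0 + 0·1 + 0·2 = 0
  col t2: 1·-2 + -1·0 + 2·1 + 0·4 = 0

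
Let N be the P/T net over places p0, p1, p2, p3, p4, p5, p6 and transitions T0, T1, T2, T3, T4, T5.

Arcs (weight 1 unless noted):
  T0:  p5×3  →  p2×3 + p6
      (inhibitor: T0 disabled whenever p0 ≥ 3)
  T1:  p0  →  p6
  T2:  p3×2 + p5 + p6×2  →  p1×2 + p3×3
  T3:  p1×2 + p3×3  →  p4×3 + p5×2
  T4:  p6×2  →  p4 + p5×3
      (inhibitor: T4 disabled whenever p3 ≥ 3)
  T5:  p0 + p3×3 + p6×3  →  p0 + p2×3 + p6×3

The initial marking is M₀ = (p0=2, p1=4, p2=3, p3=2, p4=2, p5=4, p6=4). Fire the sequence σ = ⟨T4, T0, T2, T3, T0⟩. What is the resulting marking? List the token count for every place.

(p0=2, p1=4, p2=9, p3=0, p4=6, p5=2, p6=2)

step 1: fire T4:  (p0=2, p1=4, p2=3, p3=2, p4=2, p5=4, p6=4) → (p0=2, p1=4, p2=3, p3=2, p4=3, p5=7, p6=2)
step 2: fire T0:  (p0=2, p1=4, p2=3, p3=2, p4=3, p5=7, p6=2) → (p0=2, p1=4, p2=6, p3=2, p4=3, p5=4, p6=3)
step 3: fire T2:  (p0=2, p1=4, p2=6, p3=2, p4=3, p5=4, p6=3) → (p0=2, p1=6, p2=6, p3=3, p4=3, p5=3, p6=1)
step 4: fire T3:  (p0=2, p1=6, p2=6, p3=3, p4=3, p5=3, p6=1) → (p0=2, p1=4, p2=6, p3=0, p4=6, p5=5, p6=1)
step 5: fire T0:  (p0=2, p1=4, p2=6, p3=0, p4=6, p5=5, p6=1) → (p0=2, p1=4, p2=9, p3=0, p4=6, p5=2, p6=2)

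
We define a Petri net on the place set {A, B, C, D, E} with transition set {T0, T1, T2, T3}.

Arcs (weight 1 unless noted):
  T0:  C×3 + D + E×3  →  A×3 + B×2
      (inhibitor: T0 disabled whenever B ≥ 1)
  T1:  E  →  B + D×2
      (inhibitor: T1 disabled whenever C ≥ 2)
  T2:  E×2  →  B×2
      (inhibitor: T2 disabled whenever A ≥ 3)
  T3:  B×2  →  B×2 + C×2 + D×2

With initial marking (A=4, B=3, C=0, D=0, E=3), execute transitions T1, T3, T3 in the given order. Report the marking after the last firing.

(A=4, B=4, C=4, D=6, E=2)

step 1: fire T1:  (A=4, B=3, C=0, D=0, E=3) → (A=4, B=4, C=0, D=2, E=2)
step 2: fire T3:  (A=4, B=4, C=0, D=2, E=2) → (A=4, B=4, C=2, D=4, E=2)
step 3: fire T3:  (A=4, B=4, C=2, D=4, E=2) → (A=4, B=4, C=4, D=6, E=2)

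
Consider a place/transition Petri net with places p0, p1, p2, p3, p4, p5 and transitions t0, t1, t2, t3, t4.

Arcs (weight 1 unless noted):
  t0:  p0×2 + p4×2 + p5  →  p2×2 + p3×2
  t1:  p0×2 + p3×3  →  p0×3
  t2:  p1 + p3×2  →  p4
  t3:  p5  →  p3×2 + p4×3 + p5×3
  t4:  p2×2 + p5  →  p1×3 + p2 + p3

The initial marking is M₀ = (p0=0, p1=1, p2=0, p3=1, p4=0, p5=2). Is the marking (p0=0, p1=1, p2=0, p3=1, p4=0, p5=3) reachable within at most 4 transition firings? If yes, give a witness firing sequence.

NO — not reachable within 4 firings

depth 0: 1 marking
depth 1: 2 markings reached so far
depth 2: 4 markings reached so far
depth 3: 6 markings reached so far
depth 4: 8 markings reached so far
target is not among the 8 markings reachable within 4 steps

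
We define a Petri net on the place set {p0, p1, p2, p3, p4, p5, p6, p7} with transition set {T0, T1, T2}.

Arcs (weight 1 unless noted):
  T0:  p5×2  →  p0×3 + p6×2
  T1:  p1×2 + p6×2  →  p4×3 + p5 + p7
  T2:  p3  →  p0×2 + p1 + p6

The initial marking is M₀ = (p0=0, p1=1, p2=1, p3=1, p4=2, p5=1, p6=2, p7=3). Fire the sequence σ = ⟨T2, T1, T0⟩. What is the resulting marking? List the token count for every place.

(p0=5, p1=0, p2=1, p3=0, p4=5, p5=0, p6=3, p7=4)

step 1: fire T2:  (p0=0, p1=1, p2=1, p3=1, p4=2, p5=1, p6=2, p7=3) → (p0=2, p1=2, p2=1, p3=0, p4=2, p5=1, p6=3, p7=3)
step 2: fire T1:  (p0=2, p1=2, p2=1, p3=0, p4=2, p5=1, p6=3, p7=3) → (p0=2, p1=0, p2=1, p3=0, p4=5, p5=2, p6=1, p7=4)
step 3: fire T0:  (p0=2, p1=0, p2=1, p3=0, p4=5, p5=2, p6=1, p7=4) → (p0=5, p1=0, p2=1, p3=0, p4=5, p5=0, p6=3, p7=4)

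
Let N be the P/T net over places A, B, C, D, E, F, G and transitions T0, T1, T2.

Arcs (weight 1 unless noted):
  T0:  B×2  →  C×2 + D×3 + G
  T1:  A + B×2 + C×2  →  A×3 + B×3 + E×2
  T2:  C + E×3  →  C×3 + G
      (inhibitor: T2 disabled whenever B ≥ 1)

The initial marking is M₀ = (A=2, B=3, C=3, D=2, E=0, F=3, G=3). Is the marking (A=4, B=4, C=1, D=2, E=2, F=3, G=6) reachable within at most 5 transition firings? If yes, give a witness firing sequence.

NO — not reachable within 5 firings

depth 0: 1 marking
depth 1: 3 markings reached so far
depth 2: 4 markings reached so far
depth 3: 6 markings reached so far
depth 4: 7 markings reached so far
depth 5: 7 markings reached so far
(frontier empty at depth 5; search complete)
target is not among the 7 markings reachable within 5 steps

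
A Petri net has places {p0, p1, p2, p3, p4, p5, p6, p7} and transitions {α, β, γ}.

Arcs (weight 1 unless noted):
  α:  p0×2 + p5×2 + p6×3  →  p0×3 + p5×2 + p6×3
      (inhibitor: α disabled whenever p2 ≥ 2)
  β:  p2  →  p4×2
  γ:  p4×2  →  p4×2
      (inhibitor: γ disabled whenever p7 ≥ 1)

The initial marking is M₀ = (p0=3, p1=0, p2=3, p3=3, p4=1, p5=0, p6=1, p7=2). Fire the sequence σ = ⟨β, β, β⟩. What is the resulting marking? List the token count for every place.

step 1: fire β:  (p0=3, p1=0, p2=3, p3=3, p4=1, p5=0, p6=1, p7=2) → (p0=3, p1=0, p2=2, p3=3, p4=3, p5=0, p6=1, p7=2)
step 2: fire β:  (p0=3, p1=0, p2=2, p3=3, p4=3, p5=0, p6=1, p7=2) → (p0=3, p1=0, p2=1, p3=3, p4=5, p5=0, p6=1, p7=2)
step 3: fire β:  (p0=3, p1=0, p2=1, p3=3, p4=5, p5=0, p6=1, p7=2) → (p0=3, p1=0, p2=0, p3=3, p4=7, p5=0, p6=1, p7=2)

(p0=3, p1=0, p2=0, p3=3, p4=7, p5=0, p6=1, p7=2)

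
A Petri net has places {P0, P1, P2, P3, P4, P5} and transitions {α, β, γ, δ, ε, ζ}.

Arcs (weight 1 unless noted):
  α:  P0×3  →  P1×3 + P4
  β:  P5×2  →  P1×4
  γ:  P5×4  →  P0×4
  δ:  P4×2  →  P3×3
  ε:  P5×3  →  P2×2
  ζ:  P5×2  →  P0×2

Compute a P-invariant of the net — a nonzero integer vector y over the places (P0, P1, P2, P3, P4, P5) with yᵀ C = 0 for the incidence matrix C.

y = (P0:2, P1:1, P2:3, P3:2, P4:3, P5:2)

Incidence matrix C (rows=places, cols=transitions):
        α    β    γ    δ    ε    ζ
   P0  -3    0    4    0    0    2
   P1   3    4    0    0    0    0
   P2   0    0    0    0    2    0
   P3   0    0    0    3    0    0
   P4   1    0    0   -2    0    0
   P5   0   -2   -4    0   -3   -2

Candidate y = [2, 1, 3, 2, 3, 2]; check y·C column-wise:
  col α: 2·-3 + 1·3 + 3·0 + 2·0 + 3·1 + 2·0 = 0
  col β: 2·0 + 1·4 + 3·0 + 2·0 + 3·0 + 2·-2 = 0
  col γ: 2·4 + 1·0 + 3·0 + 2·0 + 3·0 + 2·-4 = 0
  col δ: 2·0 + 1·0 + 3·0 + 2·3 + 3·-2 + 2·0 = 0
  col ε: 2·0 + 1·0 + 3·2 + 2·0 + 3·0 + 2·-3 = 0
  col ζ: 2·2 + 1·0 + 3·0 + 2·0 + 3·0 + 2·-2 = 0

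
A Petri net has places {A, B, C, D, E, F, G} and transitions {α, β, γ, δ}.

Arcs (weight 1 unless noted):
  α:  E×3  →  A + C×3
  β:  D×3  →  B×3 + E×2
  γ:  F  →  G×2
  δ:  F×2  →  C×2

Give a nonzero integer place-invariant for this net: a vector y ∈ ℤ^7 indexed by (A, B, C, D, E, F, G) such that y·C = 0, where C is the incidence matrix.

y = (A:0, B:1, C:0, D:1, E:0, F:0, G:0)

Incidence matrix C (rows=places, cols=transitions):
        α    β    γ    δ
    A   1    0    0    0
    B   0    3    0    0
    C   3    0    0    2
    D   0   -3    0    0
    E  -3    2    0    0
    F   0    0   -1   -2
    G   0    0    2    0

Candidate y = [0, 1, 0, 1, 0, 0, 0]; check y·C column-wise:
  col α: 0·1 + 1·0 + 0·3 + 1·0 + 0·-3 = 0
  col β: 1·3 + 1·-3 + 0·2 = 0
  col γ: 1·0 + 1·0 + 0·-1 + 0·2 = 0
  col δ: 1·0 + 0·2 + 1·0 + 0·-2 = 0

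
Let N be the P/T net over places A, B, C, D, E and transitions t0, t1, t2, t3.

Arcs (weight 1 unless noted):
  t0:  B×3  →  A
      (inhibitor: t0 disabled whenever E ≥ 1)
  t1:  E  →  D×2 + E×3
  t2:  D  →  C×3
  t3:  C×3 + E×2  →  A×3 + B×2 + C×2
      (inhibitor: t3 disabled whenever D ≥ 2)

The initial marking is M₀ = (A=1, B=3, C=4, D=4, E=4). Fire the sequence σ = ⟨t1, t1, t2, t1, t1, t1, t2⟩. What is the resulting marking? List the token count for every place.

(A=1, B=3, C=10, D=12, E=14)

step 1: fire t1:  (A=1, B=3, C=4, D=4, E=4) → (A=1, B=3, C=4, D=6, E=6)
step 2: fire t1:  (A=1, B=3, C=4, D=6, E=6) → (A=1, B=3, C=4, D=8, E=8)
step 3: fire t2:  (A=1, B=3, C=4, D=8, E=8) → (A=1, B=3, C=7, D=7, E=8)
step 4: fire t1:  (A=1, B=3, C=7, D=7, E=8) → (A=1, B=3, C=7, D=9, E=10)
step 5: fire t1:  (A=1, B=3, C=7, D=9, E=10) → (A=1, B=3, C=7, D=11, E=12)
step 6: fire t1:  (A=1, B=3, C=7, D=11, E=12) → (A=1, B=3, C=7, D=13, E=14)
step 7: fire t2:  (A=1, B=3, C=7, D=13, E=14) → (A=1, B=3, C=10, D=12, E=14)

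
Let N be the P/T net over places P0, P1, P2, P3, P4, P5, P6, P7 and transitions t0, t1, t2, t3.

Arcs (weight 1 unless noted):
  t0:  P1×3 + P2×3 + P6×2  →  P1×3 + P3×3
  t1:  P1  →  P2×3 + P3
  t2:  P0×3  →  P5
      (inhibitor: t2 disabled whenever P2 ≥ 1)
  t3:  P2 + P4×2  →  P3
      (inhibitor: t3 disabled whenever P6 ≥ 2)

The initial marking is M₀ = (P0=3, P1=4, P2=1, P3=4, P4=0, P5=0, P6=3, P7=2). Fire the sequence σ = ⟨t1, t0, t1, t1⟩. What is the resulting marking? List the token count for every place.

(P0=3, P1=1, P2=7, P3=10, P4=0, P5=0, P6=1, P7=2)

step 1: fire t1:  (P0=3, P1=4, P2=1, P3=4, P4=0, P5=0, P6=3, P7=2) → (P0=3, P1=3, P2=4, P3=5, P4=0, P5=0, P6=3, P7=2)
step 2: fire t0:  (P0=3, P1=3, P2=4, P3=5, P4=0, P5=0, P6=3, P7=2) → (P0=3, P1=3, P2=1, P3=8, P4=0, P5=0, P6=1, P7=2)
step 3: fire t1:  (P0=3, P1=3, P2=1, P3=8, P4=0, P5=0, P6=1, P7=2) → (P0=3, P1=2, P2=4, P3=9, P4=0, P5=0, P6=1, P7=2)
step 4: fire t1:  (P0=3, P1=2, P2=4, P3=9, P4=0, P5=0, P6=1, P7=2) → (P0=3, P1=1, P2=7, P3=10, P4=0, P5=0, P6=1, P7=2)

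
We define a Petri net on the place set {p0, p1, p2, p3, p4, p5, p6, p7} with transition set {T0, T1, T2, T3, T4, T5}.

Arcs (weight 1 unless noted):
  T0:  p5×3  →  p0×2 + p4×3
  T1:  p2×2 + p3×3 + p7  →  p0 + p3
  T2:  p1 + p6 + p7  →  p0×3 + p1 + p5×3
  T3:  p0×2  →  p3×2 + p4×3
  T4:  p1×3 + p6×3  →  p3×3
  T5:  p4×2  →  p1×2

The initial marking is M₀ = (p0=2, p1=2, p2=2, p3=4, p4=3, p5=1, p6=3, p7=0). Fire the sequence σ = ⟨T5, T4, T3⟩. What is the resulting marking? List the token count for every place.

step 1: fire T5:  (p0=2, p1=2, p2=2, p3=4, p4=3, p5=1, p6=3, p7=0) → (p0=2, p1=4, p2=2, p3=4, p4=1, p5=1, p6=3, p7=0)
step 2: fire T4:  (p0=2, p1=4, p2=2, p3=4, p4=1, p5=1, p6=3, p7=0) → (p0=2, p1=1, p2=2, p3=7, p4=1, p5=1, p6=0, p7=0)
step 3: fire T3:  (p0=2, p1=1, p2=2, p3=7, p4=1, p5=1, p6=0, p7=0) → (p0=0, p1=1, p2=2, p3=9, p4=4, p5=1, p6=0, p7=0)

(p0=0, p1=1, p2=2, p3=9, p4=4, p5=1, p6=0, p7=0)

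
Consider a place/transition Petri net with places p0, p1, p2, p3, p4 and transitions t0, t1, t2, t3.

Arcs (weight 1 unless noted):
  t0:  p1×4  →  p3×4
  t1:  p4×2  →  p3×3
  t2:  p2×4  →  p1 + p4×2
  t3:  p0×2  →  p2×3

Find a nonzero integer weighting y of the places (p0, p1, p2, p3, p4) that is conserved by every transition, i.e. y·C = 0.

Incidence matrix C (rows=places, cols=transitions):
       t0   t1   t2   t3
   p0   0    0    0   -2
   p1  -4    0    1    0
   p2   0    0   -4    3
   p3   4    3    0    0
   p4   0   -2    2    0

Candidate y = [3, 2, 2, 2, 3]; check y·C column-wise:
  col t0: 3·0 + 2·-4 + 2·0 + 2·4 + 3·0 = 0
  col t1: 3·0 + 2·0 + 2·0 + 2·3 + 3·-2 = 0
  col t2: 3·0 + 2·1 + 2·-4 + 2·0 + 3·2 = 0
  col t3: 3·-2 + 2·0 + 2·3 + 2·0 + 3·0 = 0

y = (p0:3, p1:2, p2:2, p3:2, p4:3)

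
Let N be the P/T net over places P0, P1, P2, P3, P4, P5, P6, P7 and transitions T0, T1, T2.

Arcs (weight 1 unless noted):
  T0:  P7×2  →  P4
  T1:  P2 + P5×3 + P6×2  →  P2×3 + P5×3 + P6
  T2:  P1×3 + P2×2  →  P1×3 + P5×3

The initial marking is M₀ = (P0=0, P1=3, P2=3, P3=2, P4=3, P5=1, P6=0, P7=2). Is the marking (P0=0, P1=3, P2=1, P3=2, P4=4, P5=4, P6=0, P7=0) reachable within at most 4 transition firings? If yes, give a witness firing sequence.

step 1: fire T0:  (P0=0, P1=3, P2=3, P3=2, P4=3, P5=1, P6=0, P7=2) → (P0=0, P1=3, P2=3, P3=2, P4=4, P5=1, P6=0, P7=0)
step 2: fire T2:  (P0=0, P1=3, P2=3, P3=2, P4=4, P5=1, P6=0, P7=0) → (P0=0, P1=3, P2=1, P3=2, P4=4, P5=4, P6=0, P7=0)

YES — reachable via ⟨T0, T2⟩ (2 firings)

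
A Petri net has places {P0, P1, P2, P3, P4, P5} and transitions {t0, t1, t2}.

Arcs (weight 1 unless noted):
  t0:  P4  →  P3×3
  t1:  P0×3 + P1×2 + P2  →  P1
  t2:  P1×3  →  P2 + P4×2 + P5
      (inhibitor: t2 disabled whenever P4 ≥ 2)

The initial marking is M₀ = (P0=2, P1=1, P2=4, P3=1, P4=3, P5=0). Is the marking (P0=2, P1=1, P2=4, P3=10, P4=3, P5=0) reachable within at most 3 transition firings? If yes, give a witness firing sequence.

depth 0: 1 marking
depth 1: 2 markings reached so far
depth 2: 3 markings reached so far
depth 3: 4 markings reached so far
target is not among the 4 markings reachable within 3 steps

NO — not reachable within 3 firings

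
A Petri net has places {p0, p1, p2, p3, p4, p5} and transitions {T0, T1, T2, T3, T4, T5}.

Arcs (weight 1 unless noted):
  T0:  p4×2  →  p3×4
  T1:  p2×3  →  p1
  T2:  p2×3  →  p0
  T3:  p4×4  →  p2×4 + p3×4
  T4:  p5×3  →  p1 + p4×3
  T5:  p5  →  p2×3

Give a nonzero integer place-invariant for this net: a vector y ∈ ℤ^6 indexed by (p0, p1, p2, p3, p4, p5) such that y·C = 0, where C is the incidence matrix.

Incidence matrix C (rows=places, cols=transitions):
       T0   T1   T2   T3   T4   T5
   p0   0    0    1    0    0    0
   p1   0    1    0    0    1    0
   p2   0   -3   -3    4    0    3
   p3   4    0    0    4    0    0
   p4  -2    0    0   -4    3    0
   p5   0    0    0    0   -3   -1

Candidate y = [3, 3, 1, 1, 2, 3]; check y·C column-wise:
  col T0: 3·0 + 3·0 + 1·0 + 1·4 + 2·-2 + 3·0 = 0
  col T1: 3·0 + 3·1 + 1·-3 + 1·0 + 2·0 + 3·0 = 0
  col T2: 3·1 + 3·0 + 1·-3 + 1·0 + 2·0 + 3·0 = 0
  col T3: 3·0 + 3·0 + 1·4 + 1·4 + 2·-4 + 3·0 = 0
  col T4: 3·0 + 3·1 + 1·0 + 1·0 + 2·3 + 3·-3 = 0
  col T5: 3·0 + 3·0 + 1·3 + 1·0 + 2·0 + 3·-1 = 0

y = (p0:3, p1:3, p2:1, p3:1, p4:2, p5:3)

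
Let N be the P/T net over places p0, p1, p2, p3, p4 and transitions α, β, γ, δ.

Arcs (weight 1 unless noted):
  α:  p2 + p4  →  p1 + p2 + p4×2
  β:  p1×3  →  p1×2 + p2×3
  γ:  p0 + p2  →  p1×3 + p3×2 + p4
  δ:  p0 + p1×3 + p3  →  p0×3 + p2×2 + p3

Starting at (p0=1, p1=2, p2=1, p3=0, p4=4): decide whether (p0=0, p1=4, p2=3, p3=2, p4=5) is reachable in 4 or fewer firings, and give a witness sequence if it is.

step 1: fire γ:  (p0=1, p1=2, p2=1, p3=0, p4=4) → (p0=0, p1=5, p2=0, p3=2, p4=5)
step 2: fire β:  (p0=0, p1=5, p2=0, p3=2, p4=5) → (p0=0, p1=4, p2=3, p3=2, p4=5)

YES — reachable via ⟨γ, β⟩ (2 firings)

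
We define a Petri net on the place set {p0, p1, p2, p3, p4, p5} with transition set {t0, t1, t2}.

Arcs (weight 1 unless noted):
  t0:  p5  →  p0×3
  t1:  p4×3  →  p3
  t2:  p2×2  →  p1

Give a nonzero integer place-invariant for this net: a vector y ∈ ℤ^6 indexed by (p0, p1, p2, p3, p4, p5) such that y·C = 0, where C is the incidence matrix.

Incidence matrix C (rows=places, cols=transitions):
       t0   t1   t2
   p0   3    0    0
   p1   0    0    1
   p2   0    0   -2
   p3   0    1    0
   p4   0   -3    0
   p5  -1    0    0

Candidate y = [0, 2, 1, 0, 0, 0]; check y·C column-wise:
  col t0: 0·3 + 2·0 + 1·0 + 0·-1 = 0
  col t1: 2·0 + 1·0 + 0·1 + 0·-3 = 0
  col t2: 2·1 + 1·-2 = 0

y = (p0:0, p1:2, p2:1, p3:0, p4:0, p5:0)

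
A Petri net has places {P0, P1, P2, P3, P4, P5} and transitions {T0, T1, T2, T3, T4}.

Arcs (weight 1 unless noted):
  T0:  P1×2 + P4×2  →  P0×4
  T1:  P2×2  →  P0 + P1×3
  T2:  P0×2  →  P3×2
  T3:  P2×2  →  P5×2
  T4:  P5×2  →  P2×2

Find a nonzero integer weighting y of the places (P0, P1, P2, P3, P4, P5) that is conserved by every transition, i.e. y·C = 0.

y = (P0:3, P1:-1, P2:0, P3:3, P4:7, P5:0)

Incidence matrix C (rows=places, cols=transitions):
       T0   T1   T2   T3   T4
   P0   4    1   -2    0    0
   P1  -2    3    0    0    0
   P2   0   -2    0   -2    2
   P3   0    0    2    0    0
   P4  -2    0    0    0    0
   P5   0    0    0    2   -2

Candidate y = [3, -1, 0, 3, 7, 0]; check y·C column-wise:
  col T0: 3·4 + -1·-2 + 3·0 + 7·-2 = 0
  col T1: 3·1 + -1·3 + 0·-2 + 3·0 + 7·0 = 0
  col T2: 3·-2 + -1·0 + 3·2 + 7·0 = 0
  col T3: 3·0 + -1·0 + 0·-2 + 3·0 + 7·0 + 0·2 = 0
  col T4: 3·0 + -1·0 + 0·2 + 3·0 + 7·0 + 0·-2 = 0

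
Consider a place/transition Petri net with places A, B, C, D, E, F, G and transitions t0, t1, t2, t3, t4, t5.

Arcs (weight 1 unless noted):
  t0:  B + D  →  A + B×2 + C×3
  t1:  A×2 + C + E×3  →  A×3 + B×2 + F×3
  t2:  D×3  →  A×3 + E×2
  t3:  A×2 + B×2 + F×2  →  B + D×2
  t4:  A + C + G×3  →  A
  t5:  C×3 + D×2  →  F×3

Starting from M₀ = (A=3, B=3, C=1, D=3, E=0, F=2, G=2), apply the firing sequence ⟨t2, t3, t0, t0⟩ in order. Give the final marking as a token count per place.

(A=6, B=4, C=7, D=0, E=2, F=0, G=2)

step 1: fire t2:  (A=3, B=3, C=1, D=3, E=0, F=2, G=2) → (A=6, B=3, C=1, D=0, E=2, F=2, G=2)
step 2: fire t3:  (A=6, B=3, C=1, D=0, E=2, F=2, G=2) → (A=4, B=2, C=1, D=2, E=2, F=0, G=2)
step 3: fire t0:  (A=4, B=2, C=1, D=2, E=2, F=0, G=2) → (A=5, B=3, C=4, D=1, E=2, F=0, G=2)
step 4: fire t0:  (A=5, B=3, C=4, D=1, E=2, F=0, G=2) → (A=6, B=4, C=7, D=0, E=2, F=0, G=2)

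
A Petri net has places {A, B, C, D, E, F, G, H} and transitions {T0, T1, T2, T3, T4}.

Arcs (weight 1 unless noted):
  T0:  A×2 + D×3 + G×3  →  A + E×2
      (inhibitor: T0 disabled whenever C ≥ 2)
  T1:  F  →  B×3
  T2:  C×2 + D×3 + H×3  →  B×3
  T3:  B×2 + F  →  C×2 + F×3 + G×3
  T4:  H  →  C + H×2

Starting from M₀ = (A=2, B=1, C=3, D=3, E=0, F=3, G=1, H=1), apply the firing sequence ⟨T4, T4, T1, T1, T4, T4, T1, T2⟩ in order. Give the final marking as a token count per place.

(A=2, B=13, C=5, D=0, E=0, F=0, G=1, H=2)

step 1: fire T4:  (A=2, B=1, C=3, D=3, E=0, F=3, G=1, H=1) → (A=2, B=1, C=4, D=3, E=0, F=3, G=1, H=2)
step 2: fire T4:  (A=2, B=1, C=4, D=3, E=0, F=3, G=1, H=2) → (A=2, B=1, C=5, D=3, E=0, F=3, G=1, H=3)
step 3: fire T1:  (A=2, B=1, C=5, D=3, E=0, F=3, G=1, H=3) → (A=2, B=4, C=5, D=3, E=0, F=2, G=1, H=3)
step 4: fire T1:  (A=2, B=4, C=5, D=3, E=0, F=2, G=1, H=3) → (A=2, B=7, C=5, D=3, E=0, F=1, G=1, H=3)
step 5: fire T4:  (A=2, B=7, C=5, D=3, E=0, F=1, G=1, H=3) → (A=2, B=7, C=6, D=3, E=0, F=1, G=1, H=4)
step 6: fire T4:  (A=2, B=7, C=6, D=3, E=0, F=1, G=1, H=4) → (A=2, B=7, C=7, D=3, E=0, F=1, G=1, H=5)
step 7: fire T1:  (A=2, B=7, C=7, D=3, E=0, F=1, G=1, H=5) → (A=2, B=10, C=7, D=3, E=0, F=0, G=1, H=5)
step 8: fire T2:  (A=2, B=10, C=7, D=3, E=0, F=0, G=1, H=5) → (A=2, B=13, C=5, D=0, E=0, F=0, G=1, H=2)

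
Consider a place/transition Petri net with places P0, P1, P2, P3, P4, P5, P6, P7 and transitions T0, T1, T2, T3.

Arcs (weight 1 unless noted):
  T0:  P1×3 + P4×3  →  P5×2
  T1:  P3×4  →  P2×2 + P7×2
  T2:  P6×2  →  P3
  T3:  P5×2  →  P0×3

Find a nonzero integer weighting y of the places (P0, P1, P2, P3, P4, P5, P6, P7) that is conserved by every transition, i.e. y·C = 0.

Incidence matrix C (rows=places, cols=transitions):
       T0   T1   T2   T3
   P0   0    0    0    3
   P1  -3    0    0    0
   P2   0    2    0    0
   P3   0   -4    1    0
   P4  -3    0    0    0
   P5   2    0    0   -2
   P6   0    0   -2    0
   P7   0    2    0    0

Candidate y = [0, 1, 0, 0, -1, 0, 0, 0]; check y·C column-wise:
  col T0: 1·-3 + -1·-3 + 0·2 = 0
  col T1: 1·0 + 0·2 + 0·-4 + -1·0 + 0·2 = 0
  col T2: 1·0 + 0·1 + -1·0 + 0·-2 = 0
  col T3: 0·3 + 1·0 + -1·0 + 0·-2 = 0

y = (P0:0, P1:1, P2:0, P3:0, P4:-1, P5:0, P6:0, P7:0)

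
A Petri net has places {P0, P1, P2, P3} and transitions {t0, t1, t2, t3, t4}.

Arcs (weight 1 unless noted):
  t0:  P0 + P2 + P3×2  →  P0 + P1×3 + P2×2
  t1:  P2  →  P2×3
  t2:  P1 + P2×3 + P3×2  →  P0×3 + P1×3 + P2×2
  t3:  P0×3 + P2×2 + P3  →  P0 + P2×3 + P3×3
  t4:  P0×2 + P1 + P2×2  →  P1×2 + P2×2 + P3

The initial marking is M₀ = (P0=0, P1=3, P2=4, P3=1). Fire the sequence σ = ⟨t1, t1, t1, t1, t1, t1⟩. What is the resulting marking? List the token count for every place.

step 1: fire t1:  (P0=0, P1=3, P2=4, P3=1) → (P0=0, P1=3, P2=6, P3=1)
step 2: fire t1:  (P0=0, P1=3, P2=6, P3=1) → (P0=0, P1=3, P2=8, P3=1)
step 3: fire t1:  (P0=0, P1=3, P2=8, P3=1) → (P0=0, P1=3, P2=10, P3=1)
step 4: fire t1:  (P0=0, P1=3, P2=10, P3=1) → (P0=0, P1=3, P2=12, P3=1)
step 5: fire t1:  (P0=0, P1=3, P2=12, P3=1) → (P0=0, P1=3, P2=14, P3=1)
step 6: fire t1:  (P0=0, P1=3, P2=14, P3=1) → (P0=0, P1=3, P2=16, P3=1)

(P0=0, P1=3, P2=16, P3=1)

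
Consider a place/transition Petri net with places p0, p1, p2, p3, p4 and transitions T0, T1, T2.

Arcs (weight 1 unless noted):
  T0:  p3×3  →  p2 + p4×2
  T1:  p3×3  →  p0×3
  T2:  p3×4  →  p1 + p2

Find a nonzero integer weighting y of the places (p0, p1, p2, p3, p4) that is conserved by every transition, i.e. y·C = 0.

Incidence matrix C (rows=places, cols=transitions):
       T0   T1   T2
   p0   0    3    0
   p1   0    0    1
   p2   1    0    1
   p3  -3   -3   -4
   p4   2    0    0

Candidate y = [1, 1, 3, 1, 0]; check y·C column-wise:
  col T0: 1·0 + 1·0 + 3·1 + 1·-3 + 0·2 = 0
  col T1: 1·3 + 1·0 + 3·0 + 1·-3 = 0
  col T2: 1·0 + 1·1 + 3·1 + 1·-4 = 0

y = (p0:1, p1:1, p2:3, p3:1, p4:0)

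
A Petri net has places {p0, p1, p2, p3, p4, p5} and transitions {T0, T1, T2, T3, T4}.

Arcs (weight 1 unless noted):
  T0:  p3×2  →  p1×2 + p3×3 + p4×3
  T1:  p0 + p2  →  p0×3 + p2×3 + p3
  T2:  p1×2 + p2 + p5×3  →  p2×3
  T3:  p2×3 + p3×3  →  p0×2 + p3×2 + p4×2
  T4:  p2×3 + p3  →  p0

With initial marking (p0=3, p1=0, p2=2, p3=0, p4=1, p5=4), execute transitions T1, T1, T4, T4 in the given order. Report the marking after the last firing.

step 1: fire T1:  (p0=3, p1=0, p2=2, p3=0, p4=1, p5=4) → (p0=5, p1=0, p2=4, p3=1, p4=1, p5=4)
step 2: fire T1:  (p0=5, p1=0, p2=4, p3=1, p4=1, p5=4) → (p0=7, p1=0, p2=6, p3=2, p4=1, p5=4)
step 3: fire T4:  (p0=7, p1=0, p2=6, p3=2, p4=1, p5=4) → (p0=8, p1=0, p2=3, p3=1, p4=1, p5=4)
step 4: fire T4:  (p0=8, p1=0, p2=3, p3=1, p4=1, p5=4) → (p0=9, p1=0, p2=0, p3=0, p4=1, p5=4)

(p0=9, p1=0, p2=0, p3=0, p4=1, p5=4)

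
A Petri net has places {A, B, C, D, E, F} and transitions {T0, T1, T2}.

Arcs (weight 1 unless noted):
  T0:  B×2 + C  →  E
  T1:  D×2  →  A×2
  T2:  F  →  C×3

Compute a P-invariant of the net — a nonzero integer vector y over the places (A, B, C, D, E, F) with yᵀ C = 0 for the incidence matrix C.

Incidence matrix C (rows=places, cols=transitions):
       T0   T1   T2
    A   0    2    0
    B  -2    0    0
    C  -1    0    3
    D   0   -2    0
    E   1    0    0
    F   0    0   -1

Candidate y = [1, 0, 0, 1, 0, 0]; check y·C column-wise:
  col T0: 1·0 + 0·-2 + 0·-1 + 1·0 + 0·1 = 0
  col T1: 1·2 + 1·-2 = 0
  col T2: 1·0 + 0·3 + 1·0 + 0·-1 = 0

y = (A:1, B:0, C:0, D:1, E:0, F:0)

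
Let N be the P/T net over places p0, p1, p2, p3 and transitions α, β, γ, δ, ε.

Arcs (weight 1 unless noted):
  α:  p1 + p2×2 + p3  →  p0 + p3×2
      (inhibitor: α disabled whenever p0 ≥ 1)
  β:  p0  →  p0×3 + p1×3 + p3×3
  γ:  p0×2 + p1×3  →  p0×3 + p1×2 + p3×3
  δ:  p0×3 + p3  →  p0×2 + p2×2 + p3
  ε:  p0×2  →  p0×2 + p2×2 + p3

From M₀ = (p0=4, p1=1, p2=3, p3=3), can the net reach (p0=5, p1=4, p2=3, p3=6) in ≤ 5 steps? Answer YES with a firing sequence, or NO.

depth 0: 1 marking
depth 1: 4 markings reached so far
depth 2: 11 markings reached so far
depth 3: 24 markings reached so far
depth 4: 46 markings reached so far
depth 5: 81 markings reached so far
target is not among the 81 markings reachable within 5 steps

NO — not reachable within 5 firings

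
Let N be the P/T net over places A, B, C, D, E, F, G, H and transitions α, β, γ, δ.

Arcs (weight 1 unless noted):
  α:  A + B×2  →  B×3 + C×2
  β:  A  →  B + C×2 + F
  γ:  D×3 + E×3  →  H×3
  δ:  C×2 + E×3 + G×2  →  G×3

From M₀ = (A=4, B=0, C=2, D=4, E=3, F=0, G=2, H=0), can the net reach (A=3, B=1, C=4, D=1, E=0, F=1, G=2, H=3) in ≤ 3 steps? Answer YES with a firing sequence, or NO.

step 1: fire β:  (A=4, B=0, C=2, D=4, E=3, F=0, G=2, H=0) → (A=3, B=1, C=4, D=4, E=3, F=1, G=2, H=0)
step 2: fire γ:  (A=3, B=1, C=4, D=4, E=3, F=1, G=2, H=0) → (A=3, B=1, C=4, D=1, E=0, F=1, G=2, H=3)

YES — reachable via ⟨β, γ⟩ (2 firings)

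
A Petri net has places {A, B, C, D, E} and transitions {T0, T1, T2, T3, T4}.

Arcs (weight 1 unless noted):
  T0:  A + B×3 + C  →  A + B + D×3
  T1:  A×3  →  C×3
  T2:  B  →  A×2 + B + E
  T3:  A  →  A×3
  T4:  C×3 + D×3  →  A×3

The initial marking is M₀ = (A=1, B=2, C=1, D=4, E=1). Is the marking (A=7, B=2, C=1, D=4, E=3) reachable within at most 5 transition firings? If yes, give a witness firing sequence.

step 1: fire T2:  (A=1, B=2, C=1, D=4, E=1) → (A=3, B=2, C=1, D=4, E=2)
step 2: fire T2:  (A=3, B=2, C=1, D=4, E=2) → (A=5, B=2, C=1, D=4, E=3)
step 3: fire T3:  (A=5, B=2, C=1, D=4, E=3) → (A=7, B=2, C=1, D=4, E=3)

YES — reachable via ⟨T2, T2, T3⟩ (3 firings)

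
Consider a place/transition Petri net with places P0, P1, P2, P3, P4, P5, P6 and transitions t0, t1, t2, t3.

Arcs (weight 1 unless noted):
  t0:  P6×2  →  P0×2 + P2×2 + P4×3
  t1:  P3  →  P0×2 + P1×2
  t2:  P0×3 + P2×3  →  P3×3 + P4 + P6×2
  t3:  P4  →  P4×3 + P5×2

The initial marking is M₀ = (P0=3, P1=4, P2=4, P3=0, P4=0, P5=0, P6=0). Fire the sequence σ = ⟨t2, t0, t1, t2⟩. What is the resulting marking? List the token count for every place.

step 1: fire t2:  (P0=3, P1=4, P2=4, P3=0, P4=0, P5=0, P6=0) → (P0=0, P1=4, P2=1, P3=3, P4=1, P5=0, P6=2)
step 2: fire t0:  (P0=0, P1=4, P2=1, P3=3, P4=1, P5=0, P6=2) → (P0=2, P1=4, P2=3, P3=3, P4=4, P5=0, P6=0)
step 3: fire t1:  (P0=2, P1=4, P2=3, P3=3, P4=4, P5=0, P6=0) → (P0=4, P1=6, P2=3, P3=2, P4=4, P5=0, P6=0)
step 4: fire t2:  (P0=4, P1=6, P2=3, P3=2, P4=4, P5=0, P6=0) → (P0=1, P1=6, P2=0, P3=5, P4=5, P5=0, P6=2)

(P0=1, P1=6, P2=0, P3=5, P4=5, P5=0, P6=2)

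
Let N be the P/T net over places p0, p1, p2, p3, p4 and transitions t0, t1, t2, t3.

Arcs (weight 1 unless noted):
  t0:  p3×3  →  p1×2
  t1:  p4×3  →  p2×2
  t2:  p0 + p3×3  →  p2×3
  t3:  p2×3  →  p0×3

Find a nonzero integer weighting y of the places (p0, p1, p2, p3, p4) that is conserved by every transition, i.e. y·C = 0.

Incidence matrix C (rows=places, cols=transitions):
       t0   t1   t2   t3
   p0   0    0   -1    3
   p1   2    0    0    0
   p2   0    2    3   -3
   p3  -3    0   -3    0
   p4   0   -3    0    0

Candidate y = [3, 3, 3, 2, 2]; check y·C column-wise:
  col t0: 3·0 + 3·2 + 3·0 + 2·-3 + 2·0 = 0
  col t1: 3·0 + 3·0 + 3·2 + 2·0 + 2·-3 = 0
  col t2: 3·-1 + 3·0 + 3·3 + 2·-3 + 2·0 = 0
  col t3: 3·3 + 3·0 + 3·-3 + 2·0 + 2·0 = 0

y = (p0:3, p1:3, p2:3, p3:2, p4:2)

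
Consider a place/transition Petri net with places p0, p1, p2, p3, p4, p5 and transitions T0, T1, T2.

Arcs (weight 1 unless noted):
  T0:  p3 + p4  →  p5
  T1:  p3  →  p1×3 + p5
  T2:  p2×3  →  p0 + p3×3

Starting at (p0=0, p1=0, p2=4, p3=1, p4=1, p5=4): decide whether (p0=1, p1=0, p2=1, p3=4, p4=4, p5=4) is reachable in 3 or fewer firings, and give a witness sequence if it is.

depth 0: 1 marking
depth 1: 4 markings reached so far
depth 2: 6 markings reached so far
depth 3: 8 markings reached so far
target is not among the 8 markings reachable within 3 steps

NO — not reachable within 3 firings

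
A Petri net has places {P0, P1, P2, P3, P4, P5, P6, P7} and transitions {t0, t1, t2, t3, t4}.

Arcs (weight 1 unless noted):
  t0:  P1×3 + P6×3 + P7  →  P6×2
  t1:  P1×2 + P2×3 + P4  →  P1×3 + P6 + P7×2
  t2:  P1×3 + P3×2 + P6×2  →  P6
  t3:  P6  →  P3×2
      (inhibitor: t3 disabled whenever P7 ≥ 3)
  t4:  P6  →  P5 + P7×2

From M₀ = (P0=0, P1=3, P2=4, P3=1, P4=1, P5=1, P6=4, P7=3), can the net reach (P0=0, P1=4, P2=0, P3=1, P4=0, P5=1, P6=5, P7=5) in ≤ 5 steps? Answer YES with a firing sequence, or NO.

NO — not reachable within 5 firings

depth 0: 1 marking
depth 1: 4 markings reached so far
depth 2: 9 markings reached so far
depth 3: 15 markings reached so far
depth 4: 22 markings reached so far
depth 5: 24 markings reached so far
target is not among the 24 markings reachable within 5 steps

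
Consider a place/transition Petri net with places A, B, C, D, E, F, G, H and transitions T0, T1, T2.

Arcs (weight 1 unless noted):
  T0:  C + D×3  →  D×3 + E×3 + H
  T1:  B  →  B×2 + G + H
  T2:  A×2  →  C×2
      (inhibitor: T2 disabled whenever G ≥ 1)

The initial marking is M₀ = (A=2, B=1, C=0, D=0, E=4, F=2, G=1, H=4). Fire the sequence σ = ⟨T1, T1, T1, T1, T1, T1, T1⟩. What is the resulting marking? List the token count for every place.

(A=2, B=8, C=0, D=0, E=4, F=2, G=8, H=11)

step 1: fire T1:  (A=2, B=1, C=0, D=0, E=4, F=2, G=1, H=4) → (A=2, B=2, C=0, D=0, E=4, F=2, G=2, H=5)
step 2: fire T1:  (A=2, B=2, C=0, D=0, E=4, F=2, G=2, H=5) → (A=2, B=3, C=0, D=0, E=4, F=2, G=3, H=6)
step 3: fire T1:  (A=2, B=3, C=0, D=0, E=4, F=2, G=3, H=6) → (A=2, B=4, C=0, D=0, E=4, F=2, G=4, H=7)
step 4: fire T1:  (A=2, B=4, C=0, D=0, E=4, F=2, G=4, H=7) → (A=2, B=5, C=0, D=0, E=4, F=2, G=5, H=8)
step 5: fire T1:  (A=2, B=5, C=0, D=0, E=4, F=2, G=5, H=8) → (A=2, B=6, C=0, D=0, E=4, F=2, G=6, H=9)
step 6: fire T1:  (A=2, B=6, C=0, D=0, E=4, F=2, G=6, H=9) → (A=2, B=7, C=0, D=0, E=4, F=2, G=7, H=10)
step 7: fire T1:  (A=2, B=7, C=0, D=0, E=4, F=2, G=7, H=10) → (A=2, B=8, C=0, D=0, E=4, F=2, G=8, H=11)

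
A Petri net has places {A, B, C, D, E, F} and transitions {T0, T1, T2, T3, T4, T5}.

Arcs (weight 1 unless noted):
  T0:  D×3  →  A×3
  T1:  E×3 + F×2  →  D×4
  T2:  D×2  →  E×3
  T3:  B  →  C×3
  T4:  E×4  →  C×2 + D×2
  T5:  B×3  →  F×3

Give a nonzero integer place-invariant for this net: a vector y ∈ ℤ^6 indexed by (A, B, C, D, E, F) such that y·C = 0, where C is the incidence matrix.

y = (A:3, B:3, C:1, D:3, E:2, F:3)

Incidence matrix C (rows=places, cols=transitions):
       T0   T1   T2   T3   T4   T5
    A   3    0    0    0    0    0
    B   0    0    0   -1    0   -3
    C   0    0    0    3    2    0
    D  -3    4   -2    0    2    0
    E   0   -3    3    0   -4    0
    F   0   -2    0    0    0    3

Candidate y = [3, 3, 1, 3, 2, 3]; check y·C column-wise:
  col T0: 3·3 + 3·0 + 1·0 + 3·-3 + 2·0 + 3·0 = 0
  col T1: 3·0 + 3·0 + 1·0 + 3·4 + 2·-3 + 3·-2 = 0
  col T2: 3·0 + 3·0 + 1·0 + 3·-2 + 2·3 + 3·0 = 0
  col T3: 3·0 + 3·-1 + 1·3 + 3·0 + 2·0 + 3·0 = 0
  col T4: 3·0 + 3·0 + 1·2 + 3·2 + 2·-4 + 3·0 = 0
  col T5: 3·0 + 3·-3 + 1·0 + 3·0 + 2·0 + 3·3 = 0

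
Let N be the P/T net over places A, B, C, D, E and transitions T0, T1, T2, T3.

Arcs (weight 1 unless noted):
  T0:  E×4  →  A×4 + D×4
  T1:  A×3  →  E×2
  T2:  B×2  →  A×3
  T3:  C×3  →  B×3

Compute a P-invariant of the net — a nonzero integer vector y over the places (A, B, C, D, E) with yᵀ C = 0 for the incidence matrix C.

y = (A:2, B:3, C:3, D:1, E:3)

Incidence matrix C (rows=places, cols=transitions):
       T0   T1   T2   T3
    A   4   -3    3    0
    B   0    0   -2    3
    C   0    0    0   -3
    D   4    0    0    0
    E  -4    2    0    0

Candidate y = [2, 3, 3, 1, 3]; check y·C column-wise:
  col T0: 2·4 + 3·0 + 3·0 + 1·4 + 3·-4 = 0
  col T1: 2·-3 + 3·0 + 3·0 + 1·0 + 3·2 = 0
  col T2: 2·3 + 3·-2 + 3·0 + 1·0 + 3·0 = 0
  col T3: 2·0 + 3·3 + 3·-3 + 1·0 + 3·0 = 0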